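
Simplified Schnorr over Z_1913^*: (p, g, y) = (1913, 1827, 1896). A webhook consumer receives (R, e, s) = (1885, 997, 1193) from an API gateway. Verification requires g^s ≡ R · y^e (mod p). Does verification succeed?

passes

g^s mod p:
1827^1193 mod 1913 = 1856
R · y^e mod p:
1896^997 mod 1913 = 207
1885·207 = 390195 ≡ 1856 (mod 1913)
1856 ≡ 1856 (mod 1913); signature holds.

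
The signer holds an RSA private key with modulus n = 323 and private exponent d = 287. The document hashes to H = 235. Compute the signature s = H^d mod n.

11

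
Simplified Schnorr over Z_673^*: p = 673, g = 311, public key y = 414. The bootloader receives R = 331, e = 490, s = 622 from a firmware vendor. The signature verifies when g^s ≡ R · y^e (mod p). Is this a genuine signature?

forged

g^s mod p:
Squares mod 673: 311^1≡311, 311^2≡482, 311^4≡139, 311^8≡477, 311^16≡55, 311^32≡333, 311^64≡517, 311^128≡108, 311^256≡223, 311^512≡600
622 = 512 + 64 + 32 + 8 + 4 + 2, so 311^622 ≡ 600·517·333·477·139·482 ≡ 121 (mod 673)
R · y^e mod p:
Squares mod 673: 414^1≡414, 414^2≡454, 414^4≡178, 414^8≡53, 414^16≡117, 414^32≡229, 414^64≡620, 414^128≡117, 414^256≡229
490 = 256 + 128 + 64 + 32 + 8 + 2, so 414^490 ≡ 229·117·620·229·53·454 ≡ 347 (mod 673)
331·347 = 114857 ≡ 447 (mod 673)
121 ≠ 447; the check fails.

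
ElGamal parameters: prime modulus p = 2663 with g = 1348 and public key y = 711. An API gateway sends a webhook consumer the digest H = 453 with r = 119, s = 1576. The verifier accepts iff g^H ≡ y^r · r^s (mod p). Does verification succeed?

Left side g^H mod p:
1348^2 = 1817104 ≡ 938
1348^4 ≡ 938^2 = 879844 ≡ 1054
1348^8 ≡ 1054^2 = 1110916 ≡ 445
1348^16 ≡ 445^2 = 198025 ≡ 963
1348^32 ≡ 963^2 = 927369 ≡ 645
1348^64 ≡ 645^2 = 416025 ≡ 597
1348^128 ≡ 597^2 = 356409 ≡ 2230
1348^256 ≡ 2230^2 = 4972900 ≡ 1079
453 = 256 + 128 + 64 + 4 + 1, so 1348^453 ≡ 1079·2230·597·1054·1348 ≡ 2010 (mod 2663)
Right side y^r · r^s mod p:
711^2 = 505521 ≡ 2214
711^4 ≡ 2214^2 = 4901796 ≡ 1876
711^8 ≡ 1876^2 = 3519376 ≡ 1553
711^16 ≡ 1553^2 = 2411809 ≡ 1794
711^32 ≡ 1794^2 = 3218436 ≡ 1532
711^64 ≡ 1532^2 = 2347024 ≡ 921
119 = 64 + 32 + 16 + 4 + 2 + 1, so 711^119 ≡ 921·1532·1794·1876·2214·711 ≡ 1020 (mod 2663)
119^2 = 14161 ≡ 846
119^4 ≡ 846^2 = 715716 ≡ 2032
119^8 ≡ 2032^2 = 4129024 ≡ 1374
119^16 ≡ 1374^2 = 1887876 ≡ 2472
119^32 ≡ 2472^2 = 6110784 ≡ 1862
119^64 ≡ 1862^2 = 3467044 ≡ 2481
119^128 ≡ 2481^2 = 6155361 ≡ 1168
119^256 ≡ 1168^2 = 1364224 ≡ 768
119^512 ≡ 768^2 = 589824 ≡ 1301
119^1024 ≡ 1301^2 = 1692601 ≡ 1596
1576 = 1024 + 512 + 32 + 8, so 119^1576 ≡ 1596·1301·1862·1374 ≡ 2490 (mod 2663)
1020·2490 = 2539800 ≡ 1961 (mod 2663)
2010 ≠ 1961, so verification fails.

fails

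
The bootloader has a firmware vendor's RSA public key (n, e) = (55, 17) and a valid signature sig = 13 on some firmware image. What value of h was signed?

18

Squares mod 55: sig^1≡13, sig^2≡4, sig^4≡16, sig^8≡36, sig^16≡31
17 = 16 + 1, so sig^17 ≡ 31·13 ≡ 18 (mod 55)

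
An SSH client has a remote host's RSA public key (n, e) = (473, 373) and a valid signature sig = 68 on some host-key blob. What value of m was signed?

52

sig^2 ≡ 68^2 = 4624 ≡ 367
sig^4 ≡ 367^2 = 134689 ≡ 357
sig^8 ≡ 357^2 = 127449 ≡ 212
sig^16 ≡ 212^2 = 44944 ≡ 9
sig^32 ≡ 9^2 = 81
sig^64 ≡ 81^2 = 6561 ≡ 412
sig^128 ≡ 412^2 = 169744 ≡ 410
sig^256 ≡ 410^2 = 168100 ≡ 185
373 = 256 + 64 + 32 + 16 + 4 + 1, so sig^373 ≡ 185·412·81·9·357·68 ≡ 52 (mod 473)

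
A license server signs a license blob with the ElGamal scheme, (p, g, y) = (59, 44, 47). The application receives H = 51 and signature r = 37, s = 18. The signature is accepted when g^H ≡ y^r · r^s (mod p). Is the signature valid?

Left side g^H mod p:
44^51 mod 59 = 18
Right side y^r · r^s mod p:
47^37 mod 59 = 38
37^18 mod 59 = 16
38·16 = 608 ≡ 18 (mod 59)
18 ≡ 18 (mod 59), so the signature is genuine.

valid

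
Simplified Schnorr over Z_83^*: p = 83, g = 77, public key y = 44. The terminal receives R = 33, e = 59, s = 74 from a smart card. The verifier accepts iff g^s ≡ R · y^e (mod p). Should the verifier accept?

accept

g^s mod p:
77^2 = 5929 ≡ 36
77^4 ≡ 36^2 = 1296 ≡ 51
77^8 ≡ 51^2 = 2601 ≡ 28
77^16 ≡ 28^2 = 784 ≡ 37
77^32 ≡ 37^2 = 1369 ≡ 41
77^64 ≡ 41^2 = 1681 ≡ 21
74 = 64 + 8 + 2, so 77^74 ≡ 21·28·36 ≡ 3 (mod 83)
R · y^e mod p:
44^2 = 1936 ≡ 27
44^4 ≡ 27^2 = 729 ≡ 65
44^8 ≡ 65^2 = 4225 ≡ 75
44^16 ≡ 75^2 = 5625 ≡ 64
44^32 ≡ 64^2 = 4096 ≡ 29
59 = 32 + 16 + 8 + 2 + 1, so 44^59 ≡ 29·64·75·27·44 ≡ 68 (mod 83)
33·68 = 2244 ≡ 3 (mod 83)
3 ≡ 3 (mod 83); signature holds.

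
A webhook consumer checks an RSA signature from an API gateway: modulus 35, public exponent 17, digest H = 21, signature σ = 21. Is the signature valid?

valid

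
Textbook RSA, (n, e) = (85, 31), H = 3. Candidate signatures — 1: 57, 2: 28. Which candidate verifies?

Candidate 1: 57^2 = 3249 ≡ 19; 57^4 ≡ 19^2 = 361 ≡ 21; 57^8 ≡ 21^2 = 441 ≡ 16; 57^16 ≡ 16^2 = 256 ≡ 1; 31 = 16 + 8 + 4 + 2 + 1, so 57^31 ≡ 1·16·21·19·57 ≡ 3 (mod 85)
  → matches H = 3
Candidate 2: 28^2 = 784 ≡ 19; 28^4 ≡ 19^2 = 361 ≡ 21; 28^8 ≡ 21^2 = 441 ≡ 16; 28^16 ≡ 16^2 = 256 ≡ 1; 31 = 16 + 8 + 4 + 2 + 1, so 28^31 ≡ 1·16·21·19·28 ≡ 82 (mod 85)

1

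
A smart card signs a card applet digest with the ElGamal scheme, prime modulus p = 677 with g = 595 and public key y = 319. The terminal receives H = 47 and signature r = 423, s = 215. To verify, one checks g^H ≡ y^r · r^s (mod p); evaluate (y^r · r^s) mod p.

604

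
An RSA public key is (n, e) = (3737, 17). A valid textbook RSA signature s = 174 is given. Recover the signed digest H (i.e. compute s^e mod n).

s^2 ≡ 174^2 = 30276 ≡ 380
s^4 ≡ 380^2 = 144400 ≡ 2394
s^8 ≡ 2394^2 = 5731236 ≡ 2415
s^16 ≡ 2415^2 = 5832225 ≡ 2505
17 = 16 + 1, so s^17 ≡ 2505·174 ≡ 2378 (mod 3737)

2378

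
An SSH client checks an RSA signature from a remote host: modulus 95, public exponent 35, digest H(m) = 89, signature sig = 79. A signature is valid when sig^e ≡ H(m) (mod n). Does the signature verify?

sig^2 ≡ 79^2 = 6241 ≡ 66
sig^4 ≡ 66^2 = 4356 ≡ 81
sig^8 ≡ 81^2 = 6561 ≡ 6
sig^16 ≡ 6^2 = 36
sig^32 ≡ 36^2 = 1296 ≡ 61
35 = 32 + 2 + 1, so sig^35 ≡ 61·66·79 ≡ 89 (mod 95)
sig^35 mod 95 = 89 matches H(m).

verifies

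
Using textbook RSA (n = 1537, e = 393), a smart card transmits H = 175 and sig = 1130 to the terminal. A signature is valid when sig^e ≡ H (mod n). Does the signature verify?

sig^393 mod 1537 = 1362
sig^393 mod 1537 = 1362, but H = 175.

does not verify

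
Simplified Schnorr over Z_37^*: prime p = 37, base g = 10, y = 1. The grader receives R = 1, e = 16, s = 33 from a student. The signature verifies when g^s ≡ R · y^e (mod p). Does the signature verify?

g^s mod p:
10^33 mod 37 = 1
R · y^e mod p:
1^16 mod 37 = 1
1·1 = 1 ≡ 1 (mod 37)
1 ≡ 1 (mod 37); signature holds.

verifies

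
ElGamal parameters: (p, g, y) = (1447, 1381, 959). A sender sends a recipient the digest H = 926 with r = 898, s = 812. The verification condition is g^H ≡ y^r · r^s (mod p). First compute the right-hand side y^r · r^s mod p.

959^2 = 919681 ≡ 836
959^4 ≡ 836^2 = 698896 ≡ 1442
959^8 ≡ 1442^2 = 2079364 ≡ 25
959^16 ≡ 25^2 = 625
959^32 ≡ 625^2 = 390625 ≡ 1382
959^64 ≡ 1382^2 = 1909924 ≡ 1331
959^128 ≡ 1331^2 = 1771561 ≡ 433
959^256 ≡ 433^2 = 187489 ≡ 826
959^512 ≡ 826^2 = 682276 ≡ 739
898 = 512 + 256 + 128 + 2, so 959^898 ≡ 739·826·433·836 ≡ 1179 (mod 1447)
898^2 = 806404 ≡ 425
898^4 ≡ 425^2 = 180625 ≡ 1197
898^8 ≡ 1197^2 = 1432809 ≡ 279
898^16 ≡ 279^2 = 77841 ≡ 1150
898^32 ≡ 1150^2 = 1322500 ≡ 1389
898^64 ≡ 1389^2 = 1929321 ≡ 470
898^128 ≡ 470^2 = 220900 ≡ 956
898^256 ≡ 956^2 = 913936 ≡ 879
898^512 ≡ 879^2 = 772641 ≡ 1390
812 = 512 + 256 + 32 + 8 + 4, so 898^812 ≡ 1390·879·1389·279·1197 ≡ 195 (mod 1447)
y^r · r^s ≡ 1179·195 = 229905 ≡ 1279 (mod 1447)

1279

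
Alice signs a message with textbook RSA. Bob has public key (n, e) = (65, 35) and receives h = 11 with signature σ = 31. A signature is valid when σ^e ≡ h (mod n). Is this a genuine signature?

forged

σ^35 mod 65 = 21
σ^35 mod 65 = 21, but h = 11.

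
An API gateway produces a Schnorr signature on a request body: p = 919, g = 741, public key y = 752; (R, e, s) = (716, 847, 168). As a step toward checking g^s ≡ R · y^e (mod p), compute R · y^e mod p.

752^2 = 565504 ≡ 319
752^4 ≡ 319^2 = 101761 ≡ 671
752^8 ≡ 671^2 = 450241 ≡ 850
752^16 ≡ 850^2 = 722500 ≡ 166
752^32 ≡ 166^2 = 27556 ≡ 905
752^64 ≡ 905^2 = 819025 ≡ 196
752^128 ≡ 196^2 = 38416 ≡ 737
752^256 ≡ 737^2 = 543169 ≡ 40
752^512 ≡ 40^2 = 1600 ≡ 681
847 = 512 + 256 + 64 + 8 + 4 + 2 + 1, so 752^847 ≡ 681·40·196·850·671·319·752 ≡ 524 (mod 919)
R · y^e ≡ 716·524 = 375184 ≡ 232 (mod 919)

232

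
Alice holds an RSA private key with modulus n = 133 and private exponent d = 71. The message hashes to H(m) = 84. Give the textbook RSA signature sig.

126

(H(m))^71 mod 133 = 126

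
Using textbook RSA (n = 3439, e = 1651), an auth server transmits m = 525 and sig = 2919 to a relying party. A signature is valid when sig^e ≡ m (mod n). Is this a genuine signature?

Squares mod 3439: sig^1≡2919, sig^2≡2158, sig^4≡558, sig^8≡1854, sig^16≡1755, sig^32≡2120, sig^64≡3066, sig^128≡1569, sig^256≡2876, sig^512≡581, sig^1024≡539
1651 = 1024 + 512 + 64 + 32 + 16 + 2 + 1, so sig^1651 ≡ 539·581·3066·2120·1755·2158·2919 ≡ 525 (mod 3439)
Since 525 equals the digest 525, verification succeeds.

genuine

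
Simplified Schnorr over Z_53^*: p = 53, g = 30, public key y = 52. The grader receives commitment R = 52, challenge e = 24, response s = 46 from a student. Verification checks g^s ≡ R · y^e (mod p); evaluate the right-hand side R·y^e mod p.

52

Squares mod 53: 52^1≡52, 52^2≡1, 52^4≡1, 52^8≡1, 52^16≡1
24 = 16 + 8, so 52^24 ≡ 1·1 ≡ 1 (mod 53)
R · y^e ≡ 52·1 = 52 ≡ 52 (mod 53)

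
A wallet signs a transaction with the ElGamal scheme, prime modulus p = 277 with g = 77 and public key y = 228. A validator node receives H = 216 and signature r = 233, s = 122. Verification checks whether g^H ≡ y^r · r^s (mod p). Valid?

yes

Left side g^H mod p:
77^2 = 5929 ≡ 112
77^4 ≡ 112^2 = 12544 ≡ 79
77^8 ≡ 79^2 = 6241 ≡ 147
77^16 ≡ 147^2 = 21609 ≡ 3
77^32 ≡ 3^2 = 9
77^64 ≡ 9^2 = 81
77^128 ≡ 81^2 = 6561 ≡ 190
216 = 128 + 64 + 16 + 8, so 77^216 ≡ 190·81·3·147 ≡ 213 (mod 277)
Right side y^r · r^s mod p:
228^2 = 51984 ≡ 185
228^4 ≡ 185^2 = 34225 ≡ 154
228^8 ≡ 154^2 = 23716 ≡ 171
228^16 ≡ 171^2 = 29241 ≡ 156
228^32 ≡ 156^2 = 24336 ≡ 237
228^64 ≡ 237^2 = 56169 ≡ 215
228^128 ≡ 215^2 = 46225 ≡ 243
233 = 128 + 64 + 32 + 8 + 1, so 228^233 ≡ 243·215·237·171·228 ≡ 249 (mod 277)
233^2 = 54289 ≡ 274
233^4 ≡ 274^2 = 75076 ≡ 9
233^8 ≡ 9^2 = 81
233^16 ≡ 81^2 = 6561 ≡ 190
233^32 ≡ 190^2 = 36100 ≡ 90
233^64 ≡ 90^2 = 8100 ≡ 67
122 = 64 + 32 + 16 + 8 + 2, so 233^122 ≡ 67·90·190·81·274 ≡ 121 (mod 277)
249·121 = 30129 ≡ 213 (mod 277)
213 ≡ 213 (mod 277), so the signature is genuine.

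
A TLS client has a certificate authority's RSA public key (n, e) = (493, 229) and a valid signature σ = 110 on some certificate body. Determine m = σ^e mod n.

σ^229 mod 493 = 315

315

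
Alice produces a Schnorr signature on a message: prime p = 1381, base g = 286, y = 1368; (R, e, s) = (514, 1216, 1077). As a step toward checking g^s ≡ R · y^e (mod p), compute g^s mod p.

286^2 = 81796 ≡ 317
286^4 ≡ 317^2 = 100489 ≡ 1057
286^8 ≡ 1057^2 = 1117249 ≡ 20
286^16 ≡ 20^2 = 400
286^32 ≡ 400^2 = 160000 ≡ 1185
286^64 ≡ 1185^2 = 1404225 ≡ 1129
286^128 ≡ 1129^2 = 1274641 ≡ 1359
286^256 ≡ 1359^2 = 1846881 ≡ 484
286^512 ≡ 484^2 = 234256 ≡ 867
286^1024 ≡ 867^2 = 751689 ≡ 425
1077 = 1024 + 32 + 16 + 4 + 1, so 286^1077 ≡ 425·1185·400·1057·286 ≡ 1121 (mod 1381)

1121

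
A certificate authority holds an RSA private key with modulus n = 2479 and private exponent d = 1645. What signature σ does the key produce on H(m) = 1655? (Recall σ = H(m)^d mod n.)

2247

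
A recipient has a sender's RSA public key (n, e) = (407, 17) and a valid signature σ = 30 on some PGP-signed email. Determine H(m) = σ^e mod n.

354

Squares mod 407: σ^1≡30, σ^2≡86, σ^4≡70, σ^8≡16, σ^16≡256
17 = 16 + 1, so σ^17 ≡ 256·30 ≡ 354 (mod 407)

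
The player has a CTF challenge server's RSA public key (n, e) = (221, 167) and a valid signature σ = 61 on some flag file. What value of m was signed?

107

σ^2 ≡ 61^2 = 3721 ≡ 185
σ^4 ≡ 185^2 = 34225 ≡ 191
σ^8 ≡ 191^2 = 36481 ≡ 16
σ^16 ≡ 16^2 = 256 ≡ 35
σ^32 ≡ 35^2 = 1225 ≡ 120
σ^64 ≡ 120^2 = 14400 ≡ 35
σ^128 ≡ 35^2 = 1225 ≡ 120
167 = 128 + 32 + 4 + 2 + 1, so σ^167 ≡ 120·120·191·185·61 ≡ 107 (mod 221)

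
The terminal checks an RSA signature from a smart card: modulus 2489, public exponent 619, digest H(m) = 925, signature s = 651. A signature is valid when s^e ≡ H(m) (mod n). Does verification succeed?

s^619 mod 2489 = 1973
The recovered value 1973 does not match the digest 925.

fails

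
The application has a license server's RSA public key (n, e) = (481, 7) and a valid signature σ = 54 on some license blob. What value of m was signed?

89

Squares mod 481: σ^1≡54, σ^2≡30, σ^4≡419
7 = 4 + 2 + 1, so σ^7 ≡ 419·30·54 ≡ 89 (mod 481)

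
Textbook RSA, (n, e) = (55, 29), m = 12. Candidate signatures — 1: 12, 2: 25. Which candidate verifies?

1

Candidate 1: 12^2 = 144 ≡ 34; 12^4 ≡ 34^2 = 1156 ≡ 1; 12^8 ≡ 1^2 = 1; 12^16 ≡ 1^2 = 1; 29 = 16 + 8 + 4 + 1, so 12^29 ≡ 1·1·1·12 ≡ 12 (mod 55)
  → matches m = 12
Candidate 2: 25^2 = 625 ≡ 20; 25^4 ≡ 20^2 = 400 ≡ 15; 25^8 ≡ 15^2 = 225 ≡ 5; 25^16 ≡ 5^2 = 25; 29 = 16 + 8 + 4 + 1, so 25^29 ≡ 25·5·15·25 ≡ 15 (mod 55)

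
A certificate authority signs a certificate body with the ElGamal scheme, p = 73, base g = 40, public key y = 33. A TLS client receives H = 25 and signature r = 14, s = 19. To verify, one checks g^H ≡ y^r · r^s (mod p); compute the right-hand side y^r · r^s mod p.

28

Squares mod 73: 33^1≡33, 33^2≡67, 33^4≡36, 33^8≡55
14 = 8 + 4 + 2, so 33^14 ≡ 55·36·67 ≡ 19 (mod 73)
Squares mod 73: 14^1≡14, 14^2≡50, 14^4≡18, 14^8≡32, 14^16≡2
19 = 16 + 2 + 1, so 14^19 ≡ 2·50·14 ≡ 13 (mod 73)
y^r · r^s ≡ 19·13 = 247 ≡ 28 (mod 73)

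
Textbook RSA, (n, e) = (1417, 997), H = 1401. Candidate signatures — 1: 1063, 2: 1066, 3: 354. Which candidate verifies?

1

Candidate 1: Squares mod 1417: 1063^1≡1063, 1063^2≡620, 1063^4≡393, 1063^8≡1413, 1063^16≡16, 1063^32≡256, 1063^64≡354, 1063^128≡620, 1063^256≡393, 1063^512≡1413; 997 = 512 + 256 + 128 + 64 + 32 + 4 + 1, so 1063^997 ≡ 1413·393·620·354·256·393·1063 ≡ 1401 (mod 1417)
  → matches H = 1401
Candidate 2: Squares mod 1417: 1066^1≡1066, 1066^2≡1339, 1066^4≡416, 1066^8≡182, 1066^16≡533, 1066^32≡689, 1066^64≡26, 1066^128≡676, 1066^256≡702, 1066^512≡1105; 997 = 512 + 256 + 128 + 64 + 32 + 4 + 1, so 1066^997 ≡ 1105·702·676·26·689·416·1066 ≡ 1404 (mod 1417)
Candidate 3: Squares mod 1417: 354^1≡354, 354^2≡620, 354^4≡393, 354^8≡1413, 354^16≡16, 354^32≡256, 354^64≡354, 354^128≡620, 354^256≡393, 354^512≡1413; 997 = 512 + 256 + 128 + 64 + 32 + 4 + 1, so 354^997 ≡ 1413·393·620·354·256·393·354 ≡ 16 (mod 1417)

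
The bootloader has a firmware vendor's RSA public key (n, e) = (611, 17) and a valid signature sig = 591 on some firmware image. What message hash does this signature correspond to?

431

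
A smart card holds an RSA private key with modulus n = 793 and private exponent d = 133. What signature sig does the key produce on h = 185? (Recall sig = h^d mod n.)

h^2 ≡ 185^2 = 34225 ≡ 126
h^4 ≡ 126^2 = 15876 ≡ 16
h^8 ≡ 16^2 = 256
h^16 ≡ 256^2 = 65536 ≡ 510
h^32 ≡ 510^2 = 260100 ≡ 789
h^64 ≡ 789^2 = 622521 ≡ 16
h^128 ≡ 16^2 = 256
133 = 128 + 4 + 1, so h^133 ≡ 256·16·185 ≡ 445 (mod 793)

445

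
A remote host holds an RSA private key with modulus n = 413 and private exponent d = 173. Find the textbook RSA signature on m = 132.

97

m^2 ≡ 132^2 = 17424 ≡ 78
m^4 ≡ 78^2 = 6084 ≡ 302
m^8 ≡ 302^2 = 91204 ≡ 344
m^16 ≡ 344^2 = 118336 ≡ 218
m^32 ≡ 218^2 = 47524 ≡ 29
m^64 ≡ 29^2 = 841 ≡ 15
m^128 ≡ 15^2 = 225
173 = 128 + 32 + 8 + 4 + 1, so m^173 ≡ 225·29·344·302·132 ≡ 97 (mod 413)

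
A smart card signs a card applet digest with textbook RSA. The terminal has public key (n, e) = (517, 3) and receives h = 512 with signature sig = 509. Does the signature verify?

does not verify

Squares mod 517: sig^1≡509, sig^2≡64
3 = 2 + 1, so sig^3 ≡ 64·509 ≡ 5 (mod 517)
The recovered value 5 does not match the digest 512.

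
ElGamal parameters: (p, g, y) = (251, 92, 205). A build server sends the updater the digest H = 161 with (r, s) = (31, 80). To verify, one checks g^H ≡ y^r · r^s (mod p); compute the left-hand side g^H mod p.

73

92^2 = 8464 ≡ 181
92^4 ≡ 181^2 = 32761 ≡ 131
92^8 ≡ 131^2 = 17161 ≡ 93
92^16 ≡ 93^2 = 8649 ≡ 115
92^32 ≡ 115^2 = 13225 ≡ 173
92^64 ≡ 173^2 = 29929 ≡ 60
92^128 ≡ 60^2 = 3600 ≡ 86
161 = 128 + 32 + 1, so 92^161 ≡ 86·173·92 ≡ 73 (mod 251)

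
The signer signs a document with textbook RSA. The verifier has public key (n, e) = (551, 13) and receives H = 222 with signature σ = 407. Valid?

Squares mod 551: σ^1≡407, σ^2≡349, σ^4≡30, σ^8≡349
13 = 8 + 4 + 1, so σ^13 ≡ 349·30·407 ≡ 407 (mod 551)
The recovered value 407 does not match the digest 222.

no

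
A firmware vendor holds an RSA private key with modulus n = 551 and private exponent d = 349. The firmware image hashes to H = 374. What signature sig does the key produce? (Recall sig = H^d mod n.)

10

Squares mod 551: H^1≡374, H^2≡473, H^4≡23, H^8≡529, H^16≡484, H^32≡81, H^64≡500, H^128≡397, H^256≡23
349 = 256 + 64 + 16 + 8 + 4 + 1, so H^349 ≡ 23·500·484·529·23·374 ≡ 10 (mod 551)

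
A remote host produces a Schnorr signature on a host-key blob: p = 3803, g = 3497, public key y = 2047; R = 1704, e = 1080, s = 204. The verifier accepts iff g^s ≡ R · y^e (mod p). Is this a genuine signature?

g^s mod p:
3497^2 = 12229009 ≡ 2364
3497^4 ≡ 2364^2 = 5588496 ≡ 1889
3497^8 ≡ 1889^2 = 3568321 ≡ 1107
3497^16 ≡ 1107^2 = 1225449 ≡ 883
3497^32 ≡ 883^2 = 779689 ≡ 74
3497^64 ≡ 74^2 = 5476 ≡ 1673
3497^128 ≡ 1673^2 = 2798929 ≡ 3724
204 = 128 + 64 + 8 + 4, so 3497^204 ≡ 3724·1673·1107·1889 ≡ 64 (mod 3803)
R · y^e mod p:
2047^2 = 4190209 ≡ 3106
2047^4 ≡ 3106^2 = 9647236 ≡ 2828
2047^8 ≡ 2828^2 = 7997584 ≡ 3678
2047^16 ≡ 3678^2 = 13527684 ≡ 413
2047^32 ≡ 413^2 = 170569 ≡ 3237
2047^64 ≡ 3237^2 = 10478169 ≡ 904
2047^128 ≡ 904^2 = 817216 ≡ 3374
2047^256 ≡ 3374^2 = 11383876 ≡ 1497
2047^512 ≡ 1497^2 = 2241009 ≡ 1042
2047^1024 ≡ 1042^2 = 1085764 ≡ 1909
1080 = 1024 + 32 + 16 + 8, so 2047^1080 ≡ 1909·3237·413·3678 ≡ 250 (mod 3803)
1704·250 = 426000 ≡ 64 (mod 3803)
64 ≡ 64 (mod 3803); signature holds.

genuine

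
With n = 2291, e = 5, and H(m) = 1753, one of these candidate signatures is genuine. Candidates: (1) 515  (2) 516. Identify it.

1

Candidate 1: 515^2 = 265225 ≡ 1760; 515^4 ≡ 1760^2 = 3097600 ≡ 168; 5 = 4 + 1, so 515^5 ≡ 168·515 ≡ 1753 (mod 2291)
  → matches H(m) = 1753
Candidate 2: 516^2 = 266256 ≡ 500; 516^4 ≡ 500^2 = 250000 ≡ 281; 5 = 4 + 1, so 516^5 ≡ 281·516 ≡ 663 (mod 2291)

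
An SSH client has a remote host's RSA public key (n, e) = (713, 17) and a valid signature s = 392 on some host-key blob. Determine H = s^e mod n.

s^2 ≡ 392^2 = 153664 ≡ 369
s^4 ≡ 369^2 = 136161 ≡ 691
s^8 ≡ 691^2 = 477481 ≡ 484
s^16 ≡ 484^2 = 234256 ≡ 392
17 = 16 + 1, so s^17 ≡ 392·392 ≡ 369 (mod 713)

369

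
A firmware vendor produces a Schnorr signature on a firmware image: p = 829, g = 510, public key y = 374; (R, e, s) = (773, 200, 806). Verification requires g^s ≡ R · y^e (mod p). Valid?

g^s mod p:
510^806 mod 829 = 281
R · y^e mod p:
374^200 mod 829 = 69
773·69 = 53337 ≡ 281 (mod 829)
281 ≡ 281 (mod 829); signature holds.

yes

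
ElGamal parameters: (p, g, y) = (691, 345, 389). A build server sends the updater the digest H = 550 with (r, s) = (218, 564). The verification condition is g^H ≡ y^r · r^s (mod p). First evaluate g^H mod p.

528

345^2 = 119025 ≡ 173
345^4 ≡ 173^2 = 29929 ≡ 216
345^8 ≡ 216^2 = 46656 ≡ 359
345^16 ≡ 359^2 = 128881 ≡ 355
345^32 ≡ 355^2 = 126025 ≡ 263
345^64 ≡ 263^2 = 69169 ≡ 69
345^128 ≡ 69^2 = 4761 ≡ 615
345^256 ≡ 615^2 = 378225 ≡ 248
345^512 ≡ 248^2 = 61504 ≡ 5
550 = 512 + 32 + 4 + 2, so 345^550 ≡ 5·263·216·173 ≡ 528 (mod 691)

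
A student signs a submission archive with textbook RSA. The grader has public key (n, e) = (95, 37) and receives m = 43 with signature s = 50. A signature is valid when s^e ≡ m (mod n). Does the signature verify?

does not verify

s^2 ≡ 50^2 = 2500 ≡ 30
s^4 ≡ 30^2 = 900 ≡ 45
s^8 ≡ 45^2 = 2025 ≡ 30
s^16 ≡ 30^2 = 900 ≡ 45
s^32 ≡ 45^2 = 2025 ≡ 30
37 = 32 + 4 + 1, so s^37 ≡ 30·45·50 ≡ 50 (mod 95)
The recovered value 50 does not match the digest 43.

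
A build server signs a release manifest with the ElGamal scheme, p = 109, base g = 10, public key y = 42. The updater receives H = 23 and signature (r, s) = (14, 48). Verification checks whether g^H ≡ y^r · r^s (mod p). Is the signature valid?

Left side g^H mod p:
Squares mod 109: 10^1≡10, 10^2≡100, 10^4≡81, 10^8≡21, 10^16≡5
23 = 16 + 4 + 2 + 1, so 10^23 ≡ 5·81·100·10 ≡ 65 (mod 109)
Right side y^r · r^s mod p:
Squares mod 109: 42^1≡42, 42^2≡20, 42^4≡73, 42^8≡97
14 = 8 + 4 + 2, so 42^14 ≡ 97·73·20 ≡ 29 (mod 109)
Squares mod 109: 14^1≡14, 14^2≡87, 14^4≡48, 14^8≡15, 14^16≡7, 14^32≡49
48 = 32 + 16, so 14^48 ≡ 49·7 ≡ 16 (mod 109)
29·16 = 464 ≡ 28 (mod 109)
65 ≠ 28, so verification fails.

invalid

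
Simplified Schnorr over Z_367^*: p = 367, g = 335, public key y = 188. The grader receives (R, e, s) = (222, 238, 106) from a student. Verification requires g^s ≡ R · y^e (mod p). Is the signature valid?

invalid

g^s mod p:
335^2 = 112225 ≡ 290
335^4 ≡ 290^2 = 84100 ≡ 57
335^8 ≡ 57^2 = 3249 ≡ 313
335^16 ≡ 313^2 = 97969 ≡ 347
335^32 ≡ 347^2 = 120409 ≡ 33
335^64 ≡ 33^2 = 1089 ≡ 355
106 = 64 + 32 + 8 + 2, so 335^106 ≡ 355·33·313·290 ≡ 161 (mod 367)
R · y^e mod p:
188^2 = 35344 ≡ 112
188^4 ≡ 112^2 = 12544 ≡ 66
188^8 ≡ 66^2 = 4356 ≡ 319
188^16 ≡ 319^2 = 101761 ≡ 102
188^32 ≡ 102^2 = 10404 ≡ 128
188^64 ≡ 128^2 = 16384 ≡ 236
188^128 ≡ 236^2 = 55696 ≡ 279
238 = 128 + 64 + 32 + 8 + 4 + 2, so 188^238 ≡ 279·236·128·319·66·112 ≡ 196 (mod 367)
222·196 = 43512 ≡ 206 (mod 367)
161 ≠ 206; the check fails.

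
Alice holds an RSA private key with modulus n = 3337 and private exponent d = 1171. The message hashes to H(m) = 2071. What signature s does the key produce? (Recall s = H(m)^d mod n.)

256

Squares mod 3337: (H(m))^1≡2071, (H(m))^2≡996, (H(m))^4≡927, (H(m))^8≡1720, (H(m))^16≡1818, (H(m))^32≡1494, (H(m))^64≡2920, (H(m))^128≡365, (H(m))^256≡3082, (H(m))^512≡1622, (H(m))^1024≡1328
1171 = 1024 + 128 + 16 + 2 + 1, so (H(m))^1171 ≡ 1328·365·1818·996·2071 ≡ 256 (mod 3337)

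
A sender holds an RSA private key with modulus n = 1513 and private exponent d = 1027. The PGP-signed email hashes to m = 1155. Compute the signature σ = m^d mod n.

Squares mod 1513: m^1≡1155, m^2≡1072, m^4≡817, m^8≡256, m^16≡477, m^32≡579, m^64≡868, m^128≡1463, m^256≡987, m^512≡1310, m^1024≡358
1027 = 1024 + 2 + 1, so m^1027 ≡ 358·1072·1155 ≡ 696 (mod 1513)

696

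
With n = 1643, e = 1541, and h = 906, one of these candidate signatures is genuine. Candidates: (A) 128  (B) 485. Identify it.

B

Candidate A: 128^2 = 16384 ≡ 1597; 128^4 ≡ 1597^2 = 2550409 ≡ 473; 128^8 ≡ 473^2 = 223729 ≡ 281; 128^16 ≡ 281^2 = 78961 ≡ 97; 128^32 ≡ 97^2 = 9409 ≡ 1194; 128^64 ≡ 1194^2 = 1425636 ≡ 1155; 128^128 ≡ 1155^2 = 1334025 ≡ 1552; 128^256 ≡ 1552^2 = 2408704 ≡ 66; 128^512 ≡ 66^2 = 4356 ≡ 1070; 128^1024 ≡ 1070^2 = 1144900 ≡ 1372; 1541 = 1024 + 512 + 4 + 1, so 128^1541 ≡ 1372·1070·473·128 ≡ 934 (mod 1643)
Candidate B: 485^2 = 235225 ≡ 276; 485^4 ≡ 276^2 = 76176 ≡ 598; 485^8 ≡ 598^2 = 357604 ≡ 1073; 485^16 ≡ 1073^2 = 1151329 ≡ 1229; 485^32 ≡ 1229^2 = 1510441 ≡ 524; 485^64 ≡ 524^2 = 274576 ≡ 195; 485^128 ≡ 195^2 = 38025 ≡ 236; 485^256 ≡ 236^2 = 55696 ≡ 1477; 485^512 ≡ 1477^2 = 2181529 ≡ 1268; 485^1024 ≡ 1268^2 = 1607824 ≡ 970; 1541 = 1024 + 512 + 4 + 1, so 485^1541 ≡ 970·1268·598·485 ≡ 906 (mod 1643)
  → matches h = 906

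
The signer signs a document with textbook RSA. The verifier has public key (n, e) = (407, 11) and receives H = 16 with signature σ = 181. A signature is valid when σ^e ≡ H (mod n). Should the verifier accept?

σ^2 ≡ 181^2 = 32761 ≡ 201
σ^4 ≡ 201^2 = 40401 ≡ 108
σ^8 ≡ 108^2 = 11664 ≡ 268
11 = 8 + 2 + 1, so σ^11 ≡ 268·201·181 ≡ 16 (mod 407)
Since 16 equals the digest 16, verification succeeds.

accept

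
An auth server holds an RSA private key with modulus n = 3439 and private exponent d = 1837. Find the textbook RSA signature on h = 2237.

2237

h^2 ≡ 2237^2 = 5004169 ≡ 424
h^4 ≡ 424^2 = 179776 ≡ 948
h^8 ≡ 948^2 = 898704 ≡ 1125
h^16 ≡ 1125^2 = 1265625 ≡ 73
h^32 ≡ 73^2 = 5329 ≡ 1890
h^64 ≡ 1890^2 = 3572100 ≡ 2418
h^128 ≡ 2418^2 = 5846724 ≡ 424
h^256 ≡ 424^2 = 179776 ≡ 948
h^512 ≡ 948^2 = 898704 ≡ 1125
h^1024 ≡ 1125^2 = 1265625 ≡ 73
1837 = 1024 + 512 + 256 + 32 + 8 + 4 + 1, so h^1837 ≡ 73·1125·948·1890·1125·948·2237 ≡ 2237 (mod 3439)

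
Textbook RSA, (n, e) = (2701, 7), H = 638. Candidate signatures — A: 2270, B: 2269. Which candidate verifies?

Candidate A: 2270^2 = 5152900 ≡ 2093; 2270^4 ≡ 2093^2 = 4380649 ≡ 2328; 7 = 4 + 2 + 1, so 2270^7 ≡ 2328·2093·2270 ≡ 2585 (mod 2701)
Candidate B: 2269^2 = 5148361 ≡ 255; 2269^4 ≡ 255^2 = 65025 ≡ 201; 7 = 4 + 2 + 1, so 2269^7 ≡ 201·255·2269 ≡ 638 (mod 2701)
  → matches H = 638

B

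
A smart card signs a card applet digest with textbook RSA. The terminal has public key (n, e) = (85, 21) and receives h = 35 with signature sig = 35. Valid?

yes

sig^2 ≡ 35^2 = 1225 ≡ 35
sig^4 ≡ 35^2 = 1225 ≡ 35
sig^8 ≡ 35^2 = 1225 ≡ 35
sig^16 ≡ 35^2 = 1225 ≡ 35
21 = 16 + 4 + 1, so sig^21 ≡ 35·35·35 ≡ 35 (mod 85)
35 = h, so the signature checks out.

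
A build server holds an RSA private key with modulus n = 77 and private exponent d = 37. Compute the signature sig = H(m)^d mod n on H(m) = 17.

(H(m))^2 ≡ 17^2 = 289 ≡ 58
(H(m))^4 ≡ 58^2 = 3364 ≡ 53
(H(m))^8 ≡ 53^2 = 2809 ≡ 37
(H(m))^16 ≡ 37^2 = 1369 ≡ 60
(H(m))^32 ≡ 60^2 = 3600 ≡ 58
37 = 32 + 4 + 1, so (H(m))^37 ≡ 58·53·17 ≡ 52 (mod 77)

52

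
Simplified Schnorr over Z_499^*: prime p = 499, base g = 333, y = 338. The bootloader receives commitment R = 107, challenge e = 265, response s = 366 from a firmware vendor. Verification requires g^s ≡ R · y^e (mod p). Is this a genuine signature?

g^s mod p:
333^2 = 110889 ≡ 111
333^4 ≡ 111^2 = 12321 ≡ 345
333^8 ≡ 345^2 = 119025 ≡ 263
333^16 ≡ 263^2 = 69169 ≡ 307
333^32 ≡ 307^2 = 94249 ≡ 437
333^64 ≡ 437^2 = 190969 ≡ 351
333^128 ≡ 351^2 = 123201 ≡ 447
333^256 ≡ 447^2 = 199809 ≡ 209
366 = 256 + 64 + 32 + 8 + 4 + 2, so 333^366 ≡ 209·351·437·263·345·111 ≡ 104 (mod 499)
R · y^e mod p:
338^2 = 114244 ≡ 472
338^4 ≡ 472^2 = 222784 ≡ 230
338^8 ≡ 230^2 = 52900 ≡ 6
338^16 ≡ 6^2 = 36
338^32 ≡ 36^2 = 1296 ≡ 298
338^64 ≡ 298^2 = 88804 ≡ 481
338^128 ≡ 481^2 = 231361 ≡ 324
338^256 ≡ 324^2 = 104976 ≡ 186
265 = 256 + 8 + 1, so 338^265 ≡ 186·6·338 ≡ 463 (mod 499)
107·463 = 49541 ≡ 140 (mod 499)
104 ≠ 140; the check fails.

forged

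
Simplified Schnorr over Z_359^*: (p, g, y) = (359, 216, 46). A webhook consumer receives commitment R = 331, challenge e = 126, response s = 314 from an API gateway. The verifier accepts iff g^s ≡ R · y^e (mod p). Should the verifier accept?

g^s mod p:
216^2 = 46656 ≡ 345
216^4 ≡ 345^2 = 119025 ≡ 196
216^8 ≡ 196^2 = 38416 ≡ 3
216^16 ≡ 3^2 = 9
216^32 ≡ 9^2 = 81
216^64 ≡ 81^2 = 6561 ≡ 99
216^128 ≡ 99^2 = 9801 ≡ 108
216^256 ≡ 108^2 = 11664 ≡ 176
314 = 256 + 32 + 16 + 8 + 2, so 216^314 ≡ 176·81·9·3·345 ≡ 181 (mod 359)
R · y^e mod p:
46^2 = 2116 ≡ 321
46^4 ≡ 321^2 = 103041 ≡ 8
46^8 ≡ 8^2 = 64
46^16 ≡ 64^2 = 4096 ≡ 147
46^32 ≡ 147^2 = 21609 ≡ 69
46^64 ≡ 69^2 = 4761 ≡ 94
126 = 64 + 32 + 16 + 8 + 4 + 2, so 46^126 ≡ 94·69·147·64·8·321 ≡ 32 (mod 359)
331·32 = 10592 ≡ 181 (mod 359)
181 ≡ 181 (mod 359); signature holds.

accept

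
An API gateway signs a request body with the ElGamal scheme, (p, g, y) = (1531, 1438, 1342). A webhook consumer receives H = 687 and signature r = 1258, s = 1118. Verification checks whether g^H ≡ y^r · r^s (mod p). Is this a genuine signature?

Left side g^H mod p:
1438^2 = 2067844 ≡ 994
1438^4 ≡ 994^2 = 988036 ≡ 541
1438^8 ≡ 541^2 = 292681 ≡ 260
1438^16 ≡ 260^2 = 67600 ≡ 236
1438^32 ≡ 236^2 = 55696 ≡ 580
1438^64 ≡ 580^2 = 336400 ≡ 1111
1438^128 ≡ 1111^2 = 1234321 ≡ 335
1438^256 ≡ 335^2 = 112225 ≡ 462
1438^512 ≡ 462^2 = 213444 ≡ 635
687 = 512 + 128 + 32 + 8 + 4 + 2 + 1, so 1438^687 ≡ 635·335·580·260·541·994·1438 ≡ 956 (mod 1531)
Right side y^r · r^s mod p:
1342^2 = 1800964 ≡ 508
1342^4 ≡ 508^2 = 258064 ≡ 856
1342^8 ≡ 856^2 = 732736 ≡ 918
1342^16 ≡ 918^2 = 842724 ≡ 674
1342^32 ≡ 674^2 = 454276 ≡ 1100
1342^64 ≡ 1100^2 = 1210000 ≡ 510
1342^128 ≡ 510^2 = 260100 ≡ 1361
1342^256 ≡ 1361^2 = 1852321 ≡ 1342
1342^512 ≡ 1342^2 = 1800964 ≡ 508
1342^1024 ≡ 508^2 = 258064 ≡ 856
1258 = 1024 + 128 + 64 + 32 + 8 + 2, so 1342^1258 ≡ 856·1361·510·1100·918·508 ≡ 225 (mod 1531)
1258^2 = 1582564 ≡ 1041
1258^4 ≡ 1041^2 = 1083681 ≡ 1264
1258^8 ≡ 1264^2 = 1597696 ≡ 863
1258^16 ≡ 863^2 = 744769 ≡ 703
1258^32 ≡ 703^2 = 494209 ≡ 1227
1258^64 ≡ 1227^2 = 1505529 ≡ 556
1258^128 ≡ 556^2 = 309136 ≡ 1405
1258^256 ≡ 1405^2 = 1974025 ≡ 566
1258^512 ≡ 566^2 = 320356 ≡ 377
1258^1024 ≡ 377^2 = 142129 ≡ 1277
1118 = 1024 + 64 + 16 + 8 + 4 + 2, so 1258^1118 ≡ 1277·556·703·863·1264·1041 ≡ 1044 (mod 1531)
225·1044 = 234900 ≡ 657 (mod 1531)
956 ≠ 657, so verification fails.

forged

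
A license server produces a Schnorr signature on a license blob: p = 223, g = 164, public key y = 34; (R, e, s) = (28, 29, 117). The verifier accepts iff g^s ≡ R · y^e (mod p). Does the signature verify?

does not verify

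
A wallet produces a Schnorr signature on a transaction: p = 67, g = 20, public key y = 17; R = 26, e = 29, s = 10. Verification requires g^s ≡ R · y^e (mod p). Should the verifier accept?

reject

g^s mod p:
20^10 mod 67 = 35
R · y^e mod p:
17^29 mod 67 = 55
26·55 = 1430 ≡ 23 (mod 67)
35 ≠ 23; the check fails.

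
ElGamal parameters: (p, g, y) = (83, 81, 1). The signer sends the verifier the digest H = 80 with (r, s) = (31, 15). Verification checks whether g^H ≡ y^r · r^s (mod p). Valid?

Left side g^H mod p:
81^2 = 6561 ≡ 4
81^4 ≡ 4^2 = 16
81^8 ≡ 16^2 = 256 ≡ 7
81^16 ≡ 7^2 = 49
81^32 ≡ 49^2 = 2401 ≡ 77
81^64 ≡ 77^2 = 5929 ≡ 36
80 = 64 + 16, so 81^80 ≡ 36·49 ≡ 21 (mod 83)
Right side y^r · r^s mod p:
1^2 = 1
1^4 ≡ 1^2 = 1
1^8 ≡ 1^2 = 1
1^16 ≡ 1^2 = 1
31 = 16 + 8 + 4 + 2 + 1, so 1^31 ≡ 1·1·1·1·1 ≡ 1 (mod 83)
31^2 = 961 ≡ 48
31^4 ≡ 48^2 = 2304 ≡ 63
31^8 ≡ 63^2 = 3969 ≡ 68
15 = 8 + 4 + 2 + 1, so 31^15 ≡ 68·63·48·31 ≡ 26 (mod 83)
1·26 = 26 ≡ 26 (mod 83)
21 ≠ 26, so verification fails.

no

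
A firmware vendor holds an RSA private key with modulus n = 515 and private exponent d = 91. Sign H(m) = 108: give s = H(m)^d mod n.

(H(m))^2 ≡ 108^2 = 11664 ≡ 334
(H(m))^4 ≡ 334^2 = 111556 ≡ 316
(H(m))^8 ≡ 316^2 = 99856 ≡ 461
(H(m))^16 ≡ 461^2 = 212521 ≡ 341
(H(m))^32 ≡ 341^2 = 116281 ≡ 406
(H(m))^64 ≡ 406^2 = 164836 ≡ 36
91 = 64 + 16 + 8 + 2 + 1, so (H(m))^91 ≡ 36·341·461·334·108 ≡ 397 (mod 515)

397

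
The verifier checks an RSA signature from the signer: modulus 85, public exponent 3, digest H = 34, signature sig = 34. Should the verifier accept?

accept

sig^2 ≡ 34^2 = 1156 ≡ 51
3 = 2 + 1, so sig^3 ≡ 51·34 ≡ 34 (mod 85)
sig^3 mod 85 = 34 matches H.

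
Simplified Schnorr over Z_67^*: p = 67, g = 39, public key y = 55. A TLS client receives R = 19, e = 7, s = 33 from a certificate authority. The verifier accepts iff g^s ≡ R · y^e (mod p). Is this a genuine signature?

genuine

g^s mod p:
Squares mod 67: 39^1≡39, 39^2≡47, 39^4≡65, 39^8≡4, 39^16≡16, 39^32≡55
33 = 32 + 1, so 39^33 ≡ 55·39 ≡ 1 (mod 67)
R · y^e mod p:
Squares mod 67: 55^1≡55, 55^2≡10, 55^4≡33
7 = 4 + 2 + 1, so 55^7 ≡ 33·10·55 ≡ 60 (mod 67)
19·60 = 1140 ≡ 1 (mod 67)
1 ≡ 1 (mod 67); signature holds.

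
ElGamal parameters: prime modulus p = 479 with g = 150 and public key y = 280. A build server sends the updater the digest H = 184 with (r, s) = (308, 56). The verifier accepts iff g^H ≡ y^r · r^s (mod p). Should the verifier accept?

Left side g^H mod p:
150^2 = 22500 ≡ 466
150^4 ≡ 466^2 = 217156 ≡ 169
150^8 ≡ 169^2 = 28561 ≡ 300
150^16 ≡ 300^2 = 90000 ≡ 427
150^32 ≡ 427^2 = 182329 ≡ 309
150^64 ≡ 309^2 = 95481 ≡ 160
150^128 ≡ 160^2 = 25600 ≡ 213
184 = 128 + 32 + 16 + 8, so 150^184 ≡ 213·309·427·300 ≡ 401 (mod 479)
Right side y^r · r^s mod p:
280^2 = 78400 ≡ 323
280^4 ≡ 323^2 = 104329 ≡ 386
280^8 ≡ 386^2 = 148996 ≡ 27
280^16 ≡ 27^2 = 729 ≡ 250
280^32 ≡ 250^2 = 62500 ≡ 230
280^64 ≡ 230^2 = 52900 ≡ 210
280^128 ≡ 210^2 = 44100 ≡ 32
280^256 ≡ 32^2 = 1024 ≡ 66
308 = 256 + 32 + 16 + 4, so 280^308 ≡ 66·230·250·386 ≡ 343 (mod 479)
308^2 = 94864 ≡ 22
308^4 ≡ 22^2 = 484 ≡ 5
308^8 ≡ 5^2 = 25
308^16 ≡ 25^2 = 625 ≡ 146
308^32 ≡ 146^2 = 21316 ≡ 240
56 = 32 + 16 + 8, so 308^56 ≡ 240·146·25 ≡ 388 (mod 479)
343·388 = 133084 ≡ 401 (mod 479)
401 ≡ 401 (mod 479), so the signature is genuine.

accept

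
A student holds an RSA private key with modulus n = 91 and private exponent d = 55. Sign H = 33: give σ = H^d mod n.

19

Squares mod 91: H^1≡33, H^2≡88, H^4≡9, H^8≡81, H^16≡9, H^32≡81
55 = 32 + 16 + 4 + 2 + 1, so H^55 ≡ 81·9·9·88·33 ≡ 19 (mod 91)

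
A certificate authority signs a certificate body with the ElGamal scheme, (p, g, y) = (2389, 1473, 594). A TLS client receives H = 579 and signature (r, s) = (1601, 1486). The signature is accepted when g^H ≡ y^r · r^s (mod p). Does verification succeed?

Left side g^H mod p:
1473^2 = 2169729 ≡ 517
1473^4 ≡ 517^2 = 267289 ≡ 2110
1473^8 ≡ 2110^2 = 4452100 ≡ 1393
1473^16 ≡ 1393^2 = 1940449 ≡ 581
1473^32 ≡ 581^2 = 337561 ≡ 712
1473^64 ≡ 712^2 = 506944 ≡ 476
1473^128 ≡ 476^2 = 226576 ≡ 2010
1473^256 ≡ 2010^2 = 4040100 ≡ 301
1473^512 ≡ 301^2 = 90601 ≡ 2208
579 = 512 + 64 + 2 + 1, so 1473^579 ≡ 2208·476·517·1473 ≡ 2374 (mod 2389)
Right side y^r · r^s mod p:
594^2 = 352836 ≡ 1653
594^4 ≡ 1653^2 = 2732409 ≡ 1782
594^8 ≡ 1782^2 = 3175524 ≡ 543
594^16 ≡ 543^2 = 294849 ≡ 1002
594^32 ≡ 1002^2 = 1004004 ≡ 624
594^64 ≡ 624^2 = 389376 ≡ 2358
594^128 ≡ 2358^2 = 5560164 ≡ 961
594^256 ≡ 961^2 = 923521 ≡ 1367
594^512 ≡ 1367^2 = 1868689 ≡ 491
594^1024 ≡ 491^2 = 241081 ≡ 2181
1601 = 1024 + 512 + 64 + 1, so 594^1601 ≡ 2181·491·2358·594 ≡ 27 (mod 2389)
1601^2 = 2563201 ≡ 2193
1601^4 ≡ 2193^2 = 4809249 ≡ 192
1601^8 ≡ 192^2 = 36864 ≡ 1029
1601^16 ≡ 1029^2 = 1058841 ≡ 514
1601^32 ≡ 514^2 = 264196 ≡ 1406
1601^64 ≡ 1406^2 = 1976836 ≡ 1133
1601^128 ≡ 1133^2 = 1283689 ≡ 796
1601^256 ≡ 796^2 = 633616 ≡ 531
1601^512 ≡ 531^2 = 281961 ≡ 59
1601^1024 ≡ 59^2 = 3481 ≡ 1092
1486 = 1024 + 256 + 128 + 64 + 8 + 4 + 2, so 1601^1486 ≡ 1092·531·796·1133·1029·192·2193 ≡ 2123 (mod 2389)
27·2123 = 57321 ≡ 2374 (mod 2389)
2374 ≡ 2374 (mod 2389), so the signature is genuine.

passes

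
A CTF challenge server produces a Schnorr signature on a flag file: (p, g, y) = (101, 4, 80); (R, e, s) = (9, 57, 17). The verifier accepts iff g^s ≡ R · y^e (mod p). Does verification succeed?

passes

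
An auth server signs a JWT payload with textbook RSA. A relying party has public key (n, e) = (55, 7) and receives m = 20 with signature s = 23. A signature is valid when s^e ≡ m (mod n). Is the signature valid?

invalid

s^2 ≡ 23^2 = 529 ≡ 34
s^4 ≡ 34^2 = 1156 ≡ 1
7 = 4 + 2 + 1, so s^7 ≡ 1·34·23 ≡ 12 (mod 55)
The recovered value 12 does not match the digest 20.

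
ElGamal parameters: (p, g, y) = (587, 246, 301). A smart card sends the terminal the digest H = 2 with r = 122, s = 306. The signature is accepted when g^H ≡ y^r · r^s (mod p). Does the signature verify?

Left side g^H mod p:
246^2 = 60516 ≡ 55
Right side y^r · r^s mod p:
301^2 = 90601 ≡ 203
301^4 ≡ 203^2 = 41209 ≡ 119
301^8 ≡ 119^2 = 14161 ≡ 73
301^16 ≡ 73^2 = 5329 ≡ 46
301^32 ≡ 46^2 = 2116 ≡ 355
301^64 ≡ 355^2 = 126025 ≡ 407
122 = 64 + 32 + 16 + 8 + 2, so 301^122 ≡ 407·355·46·73·203 ≡ 360 (mod 587)
122^2 = 14884 ≡ 209
122^4 ≡ 209^2 = 43681 ≡ 243
122^8 ≡ 243^2 = 59049 ≡ 349
122^16 ≡ 349^2 = 121801 ≡ 292
122^32 ≡ 292^2 = 85264 ≡ 149
122^64 ≡ 149^2 = 22201 ≡ 482
122^128 ≡ 482^2 = 232324 ≡ 459
122^256 ≡ 459^2 = 210681 ≡ 535
306 = 256 + 32 + 16 + 2, so 122^306 ≡ 535·149·292·209 ≡ 579 (mod 587)
360·579 = 208440 ≡ 55 (mod 587)
55 ≡ 55 (mod 587), so the signature is genuine.

verifies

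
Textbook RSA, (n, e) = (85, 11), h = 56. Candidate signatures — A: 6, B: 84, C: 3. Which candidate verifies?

A

Candidate A: 6^11 mod 85 = 56
  → matches h = 56
Candidate B: 84^11 mod 85 = 84
Candidate C: 3^11 mod 85 = 7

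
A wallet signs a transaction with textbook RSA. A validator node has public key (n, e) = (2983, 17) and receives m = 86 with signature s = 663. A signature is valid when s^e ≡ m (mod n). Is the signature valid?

Squares mod 2983: s^1≡663, s^2≡1068, s^4≡1118, s^8≡47, s^16≡2209
17 = 16 + 1, so s^17 ≡ 2209·663 ≡ 2897 (mod 2983)
s^17 mod 2983 = 2897, but m = 86.

invalid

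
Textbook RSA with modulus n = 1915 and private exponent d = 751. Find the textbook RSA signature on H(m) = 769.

1644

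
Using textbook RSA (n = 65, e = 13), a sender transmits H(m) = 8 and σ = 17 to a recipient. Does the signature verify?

does not verify

σ^2 ≡ 17^2 = 289 ≡ 29
σ^4 ≡ 29^2 = 841 ≡ 61
σ^8 ≡ 61^2 = 3721 ≡ 16
13 = 8 + 4 + 1, so σ^13 ≡ 16·61·17 ≡ 17 (mod 65)
17 ≠ 8, so verification fails.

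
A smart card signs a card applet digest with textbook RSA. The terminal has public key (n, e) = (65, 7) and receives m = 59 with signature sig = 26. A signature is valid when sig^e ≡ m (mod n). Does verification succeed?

Squares mod 65: sig^1≡26, sig^2≡26, sig^4≡26
7 = 4 + 2 + 1, so sig^7 ≡ 26·26·26 ≡ 26 (mod 65)
The recovered value 26 does not match the digest 59.

fails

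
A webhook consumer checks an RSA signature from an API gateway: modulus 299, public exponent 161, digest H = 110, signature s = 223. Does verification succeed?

passes

s^2 ≡ 223^2 = 49729 ≡ 95
s^4 ≡ 95^2 = 9025 ≡ 55
s^8 ≡ 55^2 = 3025 ≡ 35
s^16 ≡ 35^2 = 1225 ≡ 29
s^32 ≡ 29^2 = 841 ≡ 243
s^64 ≡ 243^2 = 59049 ≡ 146
s^128 ≡ 146^2 = 21316 ≡ 87
161 = 128 + 32 + 1, so s^161 ≡ 87·243·223 ≡ 110 (mod 299)
110 = H, so the signature checks out.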